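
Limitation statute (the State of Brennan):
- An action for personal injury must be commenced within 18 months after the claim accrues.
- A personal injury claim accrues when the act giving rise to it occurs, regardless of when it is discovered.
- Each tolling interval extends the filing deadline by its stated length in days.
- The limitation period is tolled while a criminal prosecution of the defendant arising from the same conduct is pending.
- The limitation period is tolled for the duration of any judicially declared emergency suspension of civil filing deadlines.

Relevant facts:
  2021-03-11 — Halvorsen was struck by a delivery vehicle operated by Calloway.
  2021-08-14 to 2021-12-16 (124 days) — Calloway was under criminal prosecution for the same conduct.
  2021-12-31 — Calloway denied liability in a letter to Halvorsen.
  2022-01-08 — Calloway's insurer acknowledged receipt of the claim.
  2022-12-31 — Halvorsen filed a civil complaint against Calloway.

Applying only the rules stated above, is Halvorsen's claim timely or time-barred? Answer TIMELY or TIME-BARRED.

The limitation period began to run on 2021-03-11.
Adding the 18 months base period to 2021-03-11 gives a deadline of 2022-09-11, before any tolling.
Because the pending criminal prosecution ran from 2021-08-14 to 2021-12-16, the deadline is extended by 124 days to 2023-01-13.
Nothing else in the chronology tolls or restarts the period.
Halvorsen filed on 2022-12-31, before the 2023-01-13 deadline, so the action is timely.

TIMELY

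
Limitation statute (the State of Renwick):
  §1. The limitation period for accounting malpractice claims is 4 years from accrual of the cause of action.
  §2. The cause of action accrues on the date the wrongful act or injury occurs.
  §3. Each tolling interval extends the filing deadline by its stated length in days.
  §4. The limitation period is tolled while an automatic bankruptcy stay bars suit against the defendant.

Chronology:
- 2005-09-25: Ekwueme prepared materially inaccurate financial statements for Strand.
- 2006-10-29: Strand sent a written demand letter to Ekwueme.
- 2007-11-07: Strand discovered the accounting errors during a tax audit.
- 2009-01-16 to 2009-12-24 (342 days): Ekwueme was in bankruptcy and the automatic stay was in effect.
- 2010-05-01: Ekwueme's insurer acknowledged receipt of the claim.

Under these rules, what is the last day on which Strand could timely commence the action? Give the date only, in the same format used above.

Accrual is governed by the date of the act, so the period began to run on 2005-09-25; the later discovery on 2007-11-07 is irrelevant under the stated rule.
4 years from 2005-09-25 is 2009-09-25.
The automatic bankruptcy stay from 2009-01-16 to 2009-12-24 tolled the period for 342 days, extending the deadline to 2010-09-02.
Nothing else in the chronology tolls or restarts the period.

2010-09-02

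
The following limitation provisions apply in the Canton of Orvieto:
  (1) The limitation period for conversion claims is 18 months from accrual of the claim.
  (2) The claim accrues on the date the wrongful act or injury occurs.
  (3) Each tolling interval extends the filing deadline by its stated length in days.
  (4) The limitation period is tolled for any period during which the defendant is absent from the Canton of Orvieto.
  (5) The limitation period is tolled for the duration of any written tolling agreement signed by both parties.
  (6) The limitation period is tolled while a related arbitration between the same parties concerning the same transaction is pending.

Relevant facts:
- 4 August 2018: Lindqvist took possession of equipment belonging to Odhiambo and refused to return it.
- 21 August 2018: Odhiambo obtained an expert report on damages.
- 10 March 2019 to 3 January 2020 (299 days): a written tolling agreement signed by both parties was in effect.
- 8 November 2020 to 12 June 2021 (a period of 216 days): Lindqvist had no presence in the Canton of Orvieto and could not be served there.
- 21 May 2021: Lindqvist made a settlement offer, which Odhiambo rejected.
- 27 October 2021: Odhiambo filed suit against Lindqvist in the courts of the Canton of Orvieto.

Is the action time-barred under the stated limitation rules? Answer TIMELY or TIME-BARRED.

TIME-BARRED

The limitation period began to run on 4 August 2018.
18 months from 4 August 2018 is 4 February 2020.
The written tolling agreement from 10 March 2019 to 3 January 2020 tolled the period for 299 days, extending the deadline to 29 November 2020.
Because the defendant's absence from the jurisdiction ran from 8 November 2020 to 12 June 2021, the deadline is extended by 216 days to 3 July 2021.
Nothing else in the chronology tolls or restarts the period.
Odhiambo filed on 27 October 2021, after the 3 July 2021 deadline, so the action is time-barred.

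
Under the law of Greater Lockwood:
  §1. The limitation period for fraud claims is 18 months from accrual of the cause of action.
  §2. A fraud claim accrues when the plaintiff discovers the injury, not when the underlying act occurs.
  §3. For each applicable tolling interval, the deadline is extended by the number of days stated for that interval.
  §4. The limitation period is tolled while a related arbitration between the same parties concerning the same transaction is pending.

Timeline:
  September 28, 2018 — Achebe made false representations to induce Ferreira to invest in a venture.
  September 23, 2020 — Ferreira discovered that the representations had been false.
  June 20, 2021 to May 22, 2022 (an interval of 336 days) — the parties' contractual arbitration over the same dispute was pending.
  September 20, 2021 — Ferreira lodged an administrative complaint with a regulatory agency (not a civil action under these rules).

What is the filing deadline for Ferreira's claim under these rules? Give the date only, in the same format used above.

February 22, 2023

The claim did not accrue until Ferreira discovered the injury on September 23, 2020; the September 28, 2018 act date does not start the clock under the stated rule.
Adding the 18 months base period to September 23, 2020 gives a deadline of March 23, 2022, before any tolling.
Because the pending related arbitration ran from June 20, 2021 to May 22, 2022, the deadline is extended by 336 days to February 22, 2023.
None of the other events listed affects the running of the period under the stated rules.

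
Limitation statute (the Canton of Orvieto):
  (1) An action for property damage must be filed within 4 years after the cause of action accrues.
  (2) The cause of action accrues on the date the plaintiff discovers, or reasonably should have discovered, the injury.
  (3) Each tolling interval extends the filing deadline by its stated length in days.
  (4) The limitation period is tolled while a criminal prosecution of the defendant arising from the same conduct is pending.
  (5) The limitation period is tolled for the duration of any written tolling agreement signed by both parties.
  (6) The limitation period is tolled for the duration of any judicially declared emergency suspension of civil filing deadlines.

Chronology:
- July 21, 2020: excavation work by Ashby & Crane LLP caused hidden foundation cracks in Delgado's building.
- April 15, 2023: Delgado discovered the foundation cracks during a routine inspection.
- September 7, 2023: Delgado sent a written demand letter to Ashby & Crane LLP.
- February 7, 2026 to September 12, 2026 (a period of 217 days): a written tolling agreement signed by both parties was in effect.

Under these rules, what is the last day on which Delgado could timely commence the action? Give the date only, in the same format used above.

November 18, 2027

Accrual is tied to discovery, so the period began on April 15, 2023 rather than on July 21, 2020 when the act occurred.
The untolled deadline — 4 years after April 15, 2023 — is April 15, 2027.
The period was tolled for 217 days by the written tolling agreement (February 7, 2026 to September 12, 2026), pushing the deadline to November 18, 2027.
None of the other events listed affects the running of the period under the stated rules.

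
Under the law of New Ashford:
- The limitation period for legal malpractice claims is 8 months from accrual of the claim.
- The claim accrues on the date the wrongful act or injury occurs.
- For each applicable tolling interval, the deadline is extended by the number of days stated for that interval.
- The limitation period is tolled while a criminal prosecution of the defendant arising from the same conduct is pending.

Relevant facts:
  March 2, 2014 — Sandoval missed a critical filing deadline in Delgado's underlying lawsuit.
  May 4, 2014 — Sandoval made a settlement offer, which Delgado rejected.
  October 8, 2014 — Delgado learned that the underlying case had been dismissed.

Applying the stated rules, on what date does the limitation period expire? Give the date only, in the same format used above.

November 2, 2014

Accrual is governed by the date of the act, so the period began to run on March 2, 2014; the later discovery on October 8, 2014 is irrelevant under the stated rule.
The untolled deadline — 8 months after March 2, 2014 — is November 2, 2014.
None of the other events listed affects the running of the period under the stated rules.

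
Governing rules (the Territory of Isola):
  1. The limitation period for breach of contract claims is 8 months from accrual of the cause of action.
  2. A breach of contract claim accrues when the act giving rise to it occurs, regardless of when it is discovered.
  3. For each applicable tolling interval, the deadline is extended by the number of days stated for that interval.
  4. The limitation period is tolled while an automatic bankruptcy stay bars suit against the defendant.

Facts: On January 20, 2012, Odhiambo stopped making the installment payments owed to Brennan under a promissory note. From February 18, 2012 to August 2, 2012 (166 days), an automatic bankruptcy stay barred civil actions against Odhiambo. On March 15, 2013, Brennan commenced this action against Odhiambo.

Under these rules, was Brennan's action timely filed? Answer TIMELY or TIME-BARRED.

The cause of action accrued on January 20, 2012, the date of the act.
8 months from January 20, 2012 is September 20, 2012.
Because the automatic bankruptcy stay ran from February 18, 2012 to August 2, 2012, the deadline is extended by 166 days to March 5, 2013.
Brennan filed on March 15, 2013, after the March 5, 2013 deadline, so the action is time-barred.

TIME-BARRED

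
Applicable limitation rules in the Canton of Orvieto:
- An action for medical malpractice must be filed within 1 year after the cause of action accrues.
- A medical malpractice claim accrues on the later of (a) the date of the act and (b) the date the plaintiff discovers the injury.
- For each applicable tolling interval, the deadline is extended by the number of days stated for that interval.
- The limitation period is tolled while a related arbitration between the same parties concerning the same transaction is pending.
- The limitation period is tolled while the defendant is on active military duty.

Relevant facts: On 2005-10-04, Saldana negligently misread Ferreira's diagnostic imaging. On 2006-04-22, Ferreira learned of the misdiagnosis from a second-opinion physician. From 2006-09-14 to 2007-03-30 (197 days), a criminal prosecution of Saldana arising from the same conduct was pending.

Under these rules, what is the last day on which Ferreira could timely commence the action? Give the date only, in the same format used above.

2007-04-22

The claim accrued on 2006-04-22 — the later of the 2005-10-04 act and the 2006-04-22 discovery.
1 year from 2006-04-22 is 2007-04-22.
The pending criminal prosecution from 2006-09-14 to 2007-03-30 does not toll the period, because no stated rule makes a criminal prosecution a tolling event.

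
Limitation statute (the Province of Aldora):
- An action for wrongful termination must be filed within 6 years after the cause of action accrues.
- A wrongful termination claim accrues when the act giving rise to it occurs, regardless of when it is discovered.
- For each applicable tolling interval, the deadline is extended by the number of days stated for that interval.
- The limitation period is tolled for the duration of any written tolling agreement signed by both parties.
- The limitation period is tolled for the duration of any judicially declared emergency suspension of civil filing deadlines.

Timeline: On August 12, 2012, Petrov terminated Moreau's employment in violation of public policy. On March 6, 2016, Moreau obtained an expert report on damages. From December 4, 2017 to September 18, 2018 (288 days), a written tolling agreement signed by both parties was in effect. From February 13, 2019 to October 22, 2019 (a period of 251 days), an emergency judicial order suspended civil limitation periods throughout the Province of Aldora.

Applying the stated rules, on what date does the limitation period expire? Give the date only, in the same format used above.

February 2, 2020

The limitation period began to run on August 12, 2012.
The untolled deadline — 6 years after August 12, 2012 — is August 12, 2018.
Because the written tolling agreement ran from December 4, 2017 to September 18, 2018, the deadline is extended by 288 days to May 27, 2019.
The period was tolled for 251 days by the emergency suspension of filing deadlines (February 13, 2019 to October 22, 2019), pushing the deadline to February 2, 2020.
The other events in the timeline have no effect on the limitation period under the stated rules.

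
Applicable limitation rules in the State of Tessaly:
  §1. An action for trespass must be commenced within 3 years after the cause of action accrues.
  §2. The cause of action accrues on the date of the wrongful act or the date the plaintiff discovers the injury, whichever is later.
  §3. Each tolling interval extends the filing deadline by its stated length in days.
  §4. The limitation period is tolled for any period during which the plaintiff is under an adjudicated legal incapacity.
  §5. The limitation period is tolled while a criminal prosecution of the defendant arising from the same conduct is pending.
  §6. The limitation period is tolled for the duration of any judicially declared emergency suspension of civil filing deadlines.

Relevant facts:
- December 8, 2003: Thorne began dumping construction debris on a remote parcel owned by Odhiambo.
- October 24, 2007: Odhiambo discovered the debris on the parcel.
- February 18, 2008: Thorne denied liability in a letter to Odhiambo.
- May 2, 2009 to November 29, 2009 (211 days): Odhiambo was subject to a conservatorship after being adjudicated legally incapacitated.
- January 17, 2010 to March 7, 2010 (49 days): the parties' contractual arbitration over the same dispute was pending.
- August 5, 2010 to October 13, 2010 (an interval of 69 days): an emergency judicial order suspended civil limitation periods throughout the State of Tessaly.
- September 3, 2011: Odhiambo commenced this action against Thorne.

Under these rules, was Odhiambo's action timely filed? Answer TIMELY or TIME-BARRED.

Taking the later of the act (December 8, 2003) and discovery (October 24, 2007), the claim accrued on October 24, 2007.
Adding the 3 years base period to October 24, 2007 gives a deadline of October 24, 2010, before any tolling.
The period was tolled for 211 days by the plaintiff's legal incapacity (May 2, 2009 to November 29, 2009), pushing the deadline to May 23, 2011.
Because the emergency suspension of filing deadlines ran from August 5, 2010 to October 13, 2010, the deadline is extended by 69 days to July 31, 2011.
No stated provision tolls the period for a pending arbitration, so the interval from January 17, 2010 to March 7, 2010 has no effect on the deadline.
Nothing else in the chronology tolls or restarts the period.
Odhiambo filed on September 3, 2011, after the July 31, 2011 deadline, so the action is time-barred.

TIME-BARRED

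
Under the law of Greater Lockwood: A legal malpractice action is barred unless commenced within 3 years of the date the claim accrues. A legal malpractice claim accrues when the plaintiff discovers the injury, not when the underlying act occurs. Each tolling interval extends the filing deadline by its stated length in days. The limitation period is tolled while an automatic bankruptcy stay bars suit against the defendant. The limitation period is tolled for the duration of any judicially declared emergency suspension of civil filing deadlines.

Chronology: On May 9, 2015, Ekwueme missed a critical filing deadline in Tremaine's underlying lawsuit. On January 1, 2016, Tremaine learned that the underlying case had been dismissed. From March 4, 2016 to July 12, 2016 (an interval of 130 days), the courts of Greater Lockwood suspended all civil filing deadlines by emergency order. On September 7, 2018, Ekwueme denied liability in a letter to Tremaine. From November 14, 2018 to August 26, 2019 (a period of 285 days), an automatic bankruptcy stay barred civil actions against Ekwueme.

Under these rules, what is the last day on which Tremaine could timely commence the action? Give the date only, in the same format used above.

Accrual is tied to discovery, so the period began on January 1, 2016 rather than on May 9, 2015 when the act occurred.
The untolled deadline — 3 years after January 1, 2016 — is January 1, 2019.
The emergency suspension of filing deadlines from March 4, 2016 to July 12, 2016 tolled the period for 130 days, extending the deadline to May 11, 2019.
The automatic bankruptcy stay from November 14, 2018 to August 26, 2019 tolled the period for 285 days, extending the deadline to February 20, 2020.
The other events in the timeline have no effect on the limitation period under the stated rules.

February 20, 2020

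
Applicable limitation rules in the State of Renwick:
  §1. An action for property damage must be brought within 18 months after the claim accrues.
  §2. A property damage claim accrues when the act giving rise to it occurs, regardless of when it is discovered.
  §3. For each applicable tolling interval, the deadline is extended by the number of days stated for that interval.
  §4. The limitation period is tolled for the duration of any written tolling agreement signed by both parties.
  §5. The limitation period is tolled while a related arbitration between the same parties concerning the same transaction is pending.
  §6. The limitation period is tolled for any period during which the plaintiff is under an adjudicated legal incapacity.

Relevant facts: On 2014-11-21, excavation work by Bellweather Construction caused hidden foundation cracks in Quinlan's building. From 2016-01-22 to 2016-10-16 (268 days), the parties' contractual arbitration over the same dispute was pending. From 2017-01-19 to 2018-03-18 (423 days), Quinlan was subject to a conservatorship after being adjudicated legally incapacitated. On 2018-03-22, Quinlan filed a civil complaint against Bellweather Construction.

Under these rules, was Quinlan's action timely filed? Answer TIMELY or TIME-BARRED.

The limitation period began to run on 2014-11-21.
The untolled deadline — 18 months after 2014-11-21 — is 2016-05-21.
Because the pending related arbitration ran from 2016-01-22 to 2016-10-16, the deadline is extended by 268 days to 2017-02-13.
The plaintiff's legal incapacity from 2017-01-19 to 2018-03-18 tolled the period for 423 days, extending the deadline to 2018-04-12.
Filing on 2018-03-22 beat the 2018-04-12 deadline — the action is timely.

TIMELY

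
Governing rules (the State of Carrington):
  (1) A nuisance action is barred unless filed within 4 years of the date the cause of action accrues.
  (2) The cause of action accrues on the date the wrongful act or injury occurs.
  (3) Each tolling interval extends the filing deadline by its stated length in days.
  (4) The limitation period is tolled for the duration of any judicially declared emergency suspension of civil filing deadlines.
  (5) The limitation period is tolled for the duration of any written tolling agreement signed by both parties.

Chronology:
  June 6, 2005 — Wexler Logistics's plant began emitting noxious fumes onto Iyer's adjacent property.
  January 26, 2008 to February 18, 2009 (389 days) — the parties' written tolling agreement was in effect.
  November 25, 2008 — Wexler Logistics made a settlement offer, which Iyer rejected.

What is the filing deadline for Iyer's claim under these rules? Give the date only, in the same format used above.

June 30, 2010

The claim accrued on June 6, 2005, when the wrongful act occurred.
Adding the 4 years base period to June 6, 2005 gives a deadline of June 6, 2009, before any tolling.
The written tolling agreement from January 26, 2008 to February 18, 2009 tolled the period for 389 days, extending the deadline to June 30, 2010.
None of the other events listed affects the running of the period under the stated rules.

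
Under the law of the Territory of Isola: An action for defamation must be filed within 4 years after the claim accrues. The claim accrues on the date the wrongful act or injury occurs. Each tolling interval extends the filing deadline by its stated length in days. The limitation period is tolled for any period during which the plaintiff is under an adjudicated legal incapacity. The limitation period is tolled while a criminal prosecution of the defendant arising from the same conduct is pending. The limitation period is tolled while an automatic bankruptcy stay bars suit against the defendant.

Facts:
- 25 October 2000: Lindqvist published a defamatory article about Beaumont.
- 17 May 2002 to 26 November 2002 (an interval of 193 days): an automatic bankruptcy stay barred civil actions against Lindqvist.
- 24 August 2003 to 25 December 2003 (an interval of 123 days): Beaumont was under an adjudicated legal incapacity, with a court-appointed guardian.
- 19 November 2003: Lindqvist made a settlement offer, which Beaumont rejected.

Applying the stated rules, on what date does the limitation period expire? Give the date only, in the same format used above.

6 September 2005

The claim accrued on 25 October 2000, the date of the act.
4 years from 25 October 2000 is 25 October 2004.
Because the automatic bankruptcy stay ran from 17 May 2002 to 26 November 2002, the deadline is extended by 193 days to 6 May 2005.
The plaintiff's legal incapacity from 24 August 2003 to 25 December 2003 tolled the period for 123 days, extending the deadline to 6 September 2005.
The other events in the timeline have no effect on the limitation period under the stated rules.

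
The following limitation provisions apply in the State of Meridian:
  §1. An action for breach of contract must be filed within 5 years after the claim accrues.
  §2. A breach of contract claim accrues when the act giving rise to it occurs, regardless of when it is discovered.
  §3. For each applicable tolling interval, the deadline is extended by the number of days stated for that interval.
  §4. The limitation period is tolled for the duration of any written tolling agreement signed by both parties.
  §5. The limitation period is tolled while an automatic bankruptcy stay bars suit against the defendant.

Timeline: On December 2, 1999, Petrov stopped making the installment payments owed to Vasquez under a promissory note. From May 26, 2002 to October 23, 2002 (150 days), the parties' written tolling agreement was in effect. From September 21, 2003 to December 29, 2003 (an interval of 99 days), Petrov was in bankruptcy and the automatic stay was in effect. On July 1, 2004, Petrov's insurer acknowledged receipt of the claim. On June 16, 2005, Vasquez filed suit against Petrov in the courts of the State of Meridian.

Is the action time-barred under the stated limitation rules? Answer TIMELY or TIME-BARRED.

The claim accrued on December 2, 1999, the date of the act.
5 years from December 2, 1999 is December 2, 2004.
The written tolling agreement from May 26, 2002 to October 23, 2002 tolled the period for 150 days, extending the deadline to May 1, 2005.
The automatic bankruptcy stay from September 21, 2003 to December 29, 2003 tolled the period for 99 days, extending the deadline to August 8, 2005.
Nothing else in the chronology tolls or restarts the period.
The June 16, 2005 filing precedes the August 8, 2005 deadline; the claim is timely.

TIMELY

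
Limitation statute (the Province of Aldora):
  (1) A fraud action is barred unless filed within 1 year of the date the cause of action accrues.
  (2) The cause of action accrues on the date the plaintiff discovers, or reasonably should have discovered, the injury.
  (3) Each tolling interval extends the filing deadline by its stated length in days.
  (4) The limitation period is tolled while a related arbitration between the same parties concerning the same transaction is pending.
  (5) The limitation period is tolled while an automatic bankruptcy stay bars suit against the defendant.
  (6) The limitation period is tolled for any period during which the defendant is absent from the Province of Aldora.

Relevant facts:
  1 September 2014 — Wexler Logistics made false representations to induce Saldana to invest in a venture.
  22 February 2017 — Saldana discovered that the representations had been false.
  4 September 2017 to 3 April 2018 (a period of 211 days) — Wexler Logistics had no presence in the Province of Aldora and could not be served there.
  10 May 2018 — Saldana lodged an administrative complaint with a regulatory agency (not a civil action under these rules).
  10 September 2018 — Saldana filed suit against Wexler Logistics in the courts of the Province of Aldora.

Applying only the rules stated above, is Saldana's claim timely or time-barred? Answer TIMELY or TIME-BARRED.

TIMELY

Accrual is tied to discovery, so the period began on 22 February 2017 rather than on 1 September 2014 when the act occurred.
Adding the 1 year base period to 22 February 2017 gives a deadline of 22 February 2018, before any tolling.
The defendant's absence from the jurisdiction from 4 September 2017 to 3 April 2018 tolled the period for 211 days, extending the deadline to 21 September 2018.
Nothing else in the chronology tolls or restarts the period.
The 10 September 2018 filing precedes the 21 September 2018 deadline; the claim is timely.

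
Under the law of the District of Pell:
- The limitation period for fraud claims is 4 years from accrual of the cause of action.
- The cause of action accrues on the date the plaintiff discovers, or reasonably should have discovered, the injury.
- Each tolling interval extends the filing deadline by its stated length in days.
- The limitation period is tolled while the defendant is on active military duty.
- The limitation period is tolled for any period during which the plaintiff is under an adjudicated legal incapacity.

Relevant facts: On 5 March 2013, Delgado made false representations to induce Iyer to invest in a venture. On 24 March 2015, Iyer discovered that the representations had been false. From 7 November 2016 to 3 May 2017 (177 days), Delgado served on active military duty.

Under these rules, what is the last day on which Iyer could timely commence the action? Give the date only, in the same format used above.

The claim did not accrue until Iyer discovered the injury on 24 March 2015; the 5 March 2013 act date does not start the clock under the stated rule.
The untolled deadline — 4 years after 24 March 2015 — is 24 March 2019.
Because the defendant's active military service ran from 7 November 2016 to 3 May 2017, the deadline is extended by 177 days to 17 September 2019.

17 September 2019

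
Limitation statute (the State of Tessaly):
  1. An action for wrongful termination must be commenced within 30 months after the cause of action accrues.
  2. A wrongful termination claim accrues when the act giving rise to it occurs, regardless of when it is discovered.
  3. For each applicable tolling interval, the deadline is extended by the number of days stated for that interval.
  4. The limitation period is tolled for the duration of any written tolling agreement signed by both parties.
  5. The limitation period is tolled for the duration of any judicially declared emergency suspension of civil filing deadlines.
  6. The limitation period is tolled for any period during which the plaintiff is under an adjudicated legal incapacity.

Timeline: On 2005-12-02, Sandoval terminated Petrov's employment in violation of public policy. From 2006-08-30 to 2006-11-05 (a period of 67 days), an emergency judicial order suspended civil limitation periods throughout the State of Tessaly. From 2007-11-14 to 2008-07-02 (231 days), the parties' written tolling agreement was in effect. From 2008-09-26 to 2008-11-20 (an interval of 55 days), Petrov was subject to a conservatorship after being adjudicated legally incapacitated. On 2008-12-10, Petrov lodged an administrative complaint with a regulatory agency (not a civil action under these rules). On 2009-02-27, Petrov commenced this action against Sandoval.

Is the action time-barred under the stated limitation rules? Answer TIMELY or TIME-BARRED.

TIMELY

The cause of action accrued on 2005-12-02, the date of the act.
Adding the 30 months base period to 2005-12-02 gives a deadline of 2008-06-02, before any tolling.
The emergency suspension of filing deadlines from 2006-08-30 to 2006-11-05 tolled the period for 67 days, extending the deadline to 2008-08-08.
Because the written tolling agreement ran from 2007-11-14 to 2008-07-02, the deadline is extended by 231 days to 2009-03-27.
The period was tolled for 55 days by the plaintiff's legal incapacity (2008-09-26 to 2008-11-20), pushing the deadline to 2009-05-21.
Nothing else in the chronology tolls or restarts the period.
The 2009-02-27 filing precedes the 2009-05-21 deadline; the claim is timely.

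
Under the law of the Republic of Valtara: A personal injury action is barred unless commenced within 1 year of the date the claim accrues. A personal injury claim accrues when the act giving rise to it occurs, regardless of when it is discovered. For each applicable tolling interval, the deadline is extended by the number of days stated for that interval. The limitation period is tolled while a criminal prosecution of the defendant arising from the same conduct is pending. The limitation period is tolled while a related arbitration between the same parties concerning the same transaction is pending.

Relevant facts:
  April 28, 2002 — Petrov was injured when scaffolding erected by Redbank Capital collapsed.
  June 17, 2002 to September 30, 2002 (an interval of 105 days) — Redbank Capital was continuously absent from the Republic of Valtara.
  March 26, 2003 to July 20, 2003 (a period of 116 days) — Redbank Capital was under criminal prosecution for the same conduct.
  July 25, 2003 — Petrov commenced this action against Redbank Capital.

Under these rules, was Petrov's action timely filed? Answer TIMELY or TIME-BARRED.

The claim accrued on April 28, 2002, the date of the act.
1 year from April 28, 2002 is April 28, 2003.
The pending criminal prosecution from March 26, 2003 to July 20, 2003 tolled the period for 116 days, extending the deadline to August 22, 2003.
No stated provision tolls the period for the defendant's absence, so the interval from June 17, 2002 to September 30, 2002 has no effect on the deadline.
The July 25, 2003 filing precedes the August 22, 2003 deadline; the claim is timely.

TIMELY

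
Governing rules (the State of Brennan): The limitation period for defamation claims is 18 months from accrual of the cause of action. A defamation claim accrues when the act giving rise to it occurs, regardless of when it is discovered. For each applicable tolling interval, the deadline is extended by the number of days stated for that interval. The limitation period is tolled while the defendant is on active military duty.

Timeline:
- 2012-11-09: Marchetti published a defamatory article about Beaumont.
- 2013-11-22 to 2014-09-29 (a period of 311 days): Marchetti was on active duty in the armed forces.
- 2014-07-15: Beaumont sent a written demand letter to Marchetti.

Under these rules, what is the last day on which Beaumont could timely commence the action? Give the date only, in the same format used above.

2015-03-16

The cause of action accrued on 2012-11-09, the date of the act.
Adding the 18 months base period to 2012-11-09 gives a deadline of 2014-05-09, before any tolling.
Because the defendant's active military service ran from 2013-11-22 to 2014-09-29, the deadline is extended by 311 days to 2015-03-16.
None of the other events listed affects the running of the period under the stated rules.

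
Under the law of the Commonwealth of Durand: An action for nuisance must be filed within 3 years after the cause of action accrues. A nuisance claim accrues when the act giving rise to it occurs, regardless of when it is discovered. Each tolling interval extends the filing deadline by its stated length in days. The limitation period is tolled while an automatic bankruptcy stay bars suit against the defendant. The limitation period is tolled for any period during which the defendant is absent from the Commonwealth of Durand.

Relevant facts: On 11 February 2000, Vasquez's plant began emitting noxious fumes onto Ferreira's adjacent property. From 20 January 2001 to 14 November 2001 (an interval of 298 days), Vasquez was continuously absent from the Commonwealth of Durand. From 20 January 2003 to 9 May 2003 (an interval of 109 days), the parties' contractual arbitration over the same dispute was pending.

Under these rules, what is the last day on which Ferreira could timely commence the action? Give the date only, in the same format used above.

6 December 2003

The claim accrued on 11 February 2000, when the wrongful act occurred.
3 years from 11 February 2000 is 11 February 2003.
Because the defendant's absence from the jurisdiction ran from 20 January 2001 to 14 November 2001, the deadline is extended by 298 days to 6 December 2003.
No stated provision tolls the period for a pending arbitration, so the interval from 20 January 2003 to 9 May 2003 has no effect on the deadline.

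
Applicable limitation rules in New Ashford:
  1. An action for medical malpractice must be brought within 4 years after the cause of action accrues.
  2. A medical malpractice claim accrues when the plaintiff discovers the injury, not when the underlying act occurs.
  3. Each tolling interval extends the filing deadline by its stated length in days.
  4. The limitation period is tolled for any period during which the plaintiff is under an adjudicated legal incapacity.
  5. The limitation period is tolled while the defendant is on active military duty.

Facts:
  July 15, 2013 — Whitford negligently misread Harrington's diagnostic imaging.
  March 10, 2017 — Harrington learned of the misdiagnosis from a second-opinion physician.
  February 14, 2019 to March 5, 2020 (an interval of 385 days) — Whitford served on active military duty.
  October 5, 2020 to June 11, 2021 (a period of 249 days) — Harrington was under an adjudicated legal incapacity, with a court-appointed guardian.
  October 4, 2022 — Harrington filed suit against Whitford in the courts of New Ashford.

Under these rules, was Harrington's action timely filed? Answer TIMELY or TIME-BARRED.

TIMELY

Under the discovery rule, the claim accrued on March 10, 2017, when Harrington discovered the injury — not on the July 15, 2013 date of the underlying act.
4 years from March 10, 2017 is March 10, 2021.
Because the defendant's active military service ran from February 14, 2019 to March 5, 2020, the deadline is extended by 385 days to March 30, 2022.
The period was tolled for 249 days by the plaintiff's legal incapacity (October 5, 2020 to June 11, 2021), pushing the deadline to December 4, 2022.
The October 4, 2022 filing precedes the December 4, 2022 deadline; the claim is timely.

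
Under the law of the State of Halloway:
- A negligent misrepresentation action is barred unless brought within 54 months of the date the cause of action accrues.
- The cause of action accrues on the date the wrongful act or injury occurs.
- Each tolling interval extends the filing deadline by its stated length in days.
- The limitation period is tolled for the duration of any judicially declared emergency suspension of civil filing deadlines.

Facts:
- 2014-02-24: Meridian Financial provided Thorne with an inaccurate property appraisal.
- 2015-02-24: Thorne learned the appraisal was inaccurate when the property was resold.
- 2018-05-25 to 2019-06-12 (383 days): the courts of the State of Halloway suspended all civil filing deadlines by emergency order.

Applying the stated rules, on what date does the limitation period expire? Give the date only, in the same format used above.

Because the rule ties accrual to occurrence, the claim accrued on 2014-02-24, not on the 2015-02-24 discovery date.
Adding the 54 months base period to 2014-02-24 gives a deadline of 2018-08-24, before any tolling.
The emergency suspension of filing deadlines from 2018-05-25 to 2019-06-12 tolled the period for 383 days, extending the deadline to 2019-09-11.

2019-09-11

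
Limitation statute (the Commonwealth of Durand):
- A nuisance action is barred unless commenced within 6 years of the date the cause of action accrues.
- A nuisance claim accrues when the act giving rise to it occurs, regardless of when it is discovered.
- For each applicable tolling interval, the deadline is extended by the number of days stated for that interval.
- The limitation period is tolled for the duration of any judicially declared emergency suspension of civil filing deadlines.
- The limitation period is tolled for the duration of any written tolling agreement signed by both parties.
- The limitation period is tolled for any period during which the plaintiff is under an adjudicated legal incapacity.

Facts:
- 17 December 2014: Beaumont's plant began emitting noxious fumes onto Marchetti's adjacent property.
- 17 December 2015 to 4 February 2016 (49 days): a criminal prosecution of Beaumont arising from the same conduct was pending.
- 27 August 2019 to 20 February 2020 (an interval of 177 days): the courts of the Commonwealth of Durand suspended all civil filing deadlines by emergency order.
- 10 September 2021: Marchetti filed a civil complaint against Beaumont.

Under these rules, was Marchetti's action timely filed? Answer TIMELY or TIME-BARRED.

The limitation period began to run on 17 December 2014.
Adding the 6 years base period to 17 December 2014 gives a deadline of 17 December 2020, before any tolling.
Because the emergency suspension of filing deadlines ran from 27 August 2019 to 20 February 2020, the deadline is extended by 177 days to 12 June 2021.
Although a criminal prosecution ran from 17 December 2015 to 4 February 2016, the stated rules do not make that a tolling event, so it is disregarded.
Filing on 10 September 2021 missed the 12 June 2021 deadline — the action is time-barred.

TIME-BARRED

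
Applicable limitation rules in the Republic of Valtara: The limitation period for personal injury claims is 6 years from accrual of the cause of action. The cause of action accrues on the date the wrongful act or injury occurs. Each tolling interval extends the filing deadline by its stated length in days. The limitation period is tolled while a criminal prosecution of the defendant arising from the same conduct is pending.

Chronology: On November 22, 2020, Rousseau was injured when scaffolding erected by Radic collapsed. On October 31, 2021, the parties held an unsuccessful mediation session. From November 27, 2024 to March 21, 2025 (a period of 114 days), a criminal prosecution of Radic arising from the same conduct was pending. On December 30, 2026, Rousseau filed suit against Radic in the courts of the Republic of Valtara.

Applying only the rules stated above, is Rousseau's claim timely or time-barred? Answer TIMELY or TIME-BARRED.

The cause of action accrued on November 22, 2020, the date of the act.
6 years from November 22, 2020 is November 22, 2026.
Because the pending criminal prosecution ran from November 27, 2024 to March 21, 2025, the deadline is extended by 114 days to March 16, 2027.
None of the other events listed affects the running of the period under the stated rules.
Rousseau filed on December 30, 2026, before the March 16, 2027 deadline, so the action is timely.

TIMELY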